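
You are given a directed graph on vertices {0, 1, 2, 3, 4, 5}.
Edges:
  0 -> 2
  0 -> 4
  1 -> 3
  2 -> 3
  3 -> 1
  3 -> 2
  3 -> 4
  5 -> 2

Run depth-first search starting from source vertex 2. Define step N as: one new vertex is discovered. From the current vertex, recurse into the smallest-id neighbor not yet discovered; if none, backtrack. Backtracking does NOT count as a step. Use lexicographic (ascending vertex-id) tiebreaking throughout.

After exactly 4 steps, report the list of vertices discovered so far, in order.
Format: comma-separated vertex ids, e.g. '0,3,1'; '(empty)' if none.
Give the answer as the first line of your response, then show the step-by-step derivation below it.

2,3,1,4

step 1: discover 2; path=2; order=2
step 2: discover 3; path=2>3; order=2,3
step 3: discover 1; path=2>3>1; order=2,3,1
step 4: discover 4; path=2>3>4; order=2,3,1,4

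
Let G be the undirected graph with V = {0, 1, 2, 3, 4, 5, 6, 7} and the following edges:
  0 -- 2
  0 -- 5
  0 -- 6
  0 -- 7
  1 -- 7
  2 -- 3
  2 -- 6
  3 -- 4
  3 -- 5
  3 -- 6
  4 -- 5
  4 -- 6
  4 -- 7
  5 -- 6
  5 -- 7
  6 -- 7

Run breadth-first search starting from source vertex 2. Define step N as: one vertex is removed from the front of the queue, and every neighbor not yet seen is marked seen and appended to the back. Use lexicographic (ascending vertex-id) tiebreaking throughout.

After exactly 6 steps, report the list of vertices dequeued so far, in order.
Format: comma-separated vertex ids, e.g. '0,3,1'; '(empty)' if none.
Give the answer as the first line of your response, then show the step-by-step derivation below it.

2,0,3,6,5,7

step 1: dequeue 2; queue=[0,3,6]; order=2
step 2: dequeue 0; queue=[3,6,5,7]; order=2,0
step 3: dequeue 3; queue=[6,5,7,4]; order=2,0,3
step 4: dequeue 6; queue=[5,7,4]; order=2,0,3,6
step 5: dequeue 5; queue=[7,4]; order=2,0,3,6,5
step 6: dequeue 7; queue=[4,1]; order=2,0,3,6,5,7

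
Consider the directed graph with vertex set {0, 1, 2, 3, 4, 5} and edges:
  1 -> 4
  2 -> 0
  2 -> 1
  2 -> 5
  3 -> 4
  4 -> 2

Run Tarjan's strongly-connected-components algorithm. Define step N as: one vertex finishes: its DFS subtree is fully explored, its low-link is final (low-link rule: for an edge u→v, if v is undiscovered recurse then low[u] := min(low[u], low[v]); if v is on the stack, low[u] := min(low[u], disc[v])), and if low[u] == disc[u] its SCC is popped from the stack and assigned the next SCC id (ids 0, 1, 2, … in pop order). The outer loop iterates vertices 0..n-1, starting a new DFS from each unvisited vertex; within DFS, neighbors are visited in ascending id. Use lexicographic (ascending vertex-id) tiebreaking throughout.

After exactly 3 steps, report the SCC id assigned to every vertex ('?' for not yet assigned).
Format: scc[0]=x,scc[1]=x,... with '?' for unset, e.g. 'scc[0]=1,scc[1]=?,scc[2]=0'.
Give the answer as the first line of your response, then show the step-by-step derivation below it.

scc[0]=0,scc[1]=?,scc[2]=?,scc[3]=?,scc[4]=?,scc[5]=1

step 1: low=(low[0]=0,low[1]=?,low[2]=?,low[3]=?,low[4]=?,low[5]=?); scc=(scc[0]=0,scc[1]=?,scc[2]=?,scc[3]=?,scc[4]=?,scc[5]=?)
step 2: low=(low[0]=0,low[1]=1,low[2]=1,low[3]=?,low[4]=2,low[5]=4); scc=(scc[0]=0,scc[1]=?,scc[2]=?,scc[3]=?,scc[4]=?,scc[5]=1)
step 3: low=(low[0]=0,low[1]=1,low[2]=1,low[3]=?,low[4]=2,low[5]=4); scc=(scc[0]=0,scc[1]=?,scc[2]=?,scc[3]=?,scc[4]=?,scc[5]=1)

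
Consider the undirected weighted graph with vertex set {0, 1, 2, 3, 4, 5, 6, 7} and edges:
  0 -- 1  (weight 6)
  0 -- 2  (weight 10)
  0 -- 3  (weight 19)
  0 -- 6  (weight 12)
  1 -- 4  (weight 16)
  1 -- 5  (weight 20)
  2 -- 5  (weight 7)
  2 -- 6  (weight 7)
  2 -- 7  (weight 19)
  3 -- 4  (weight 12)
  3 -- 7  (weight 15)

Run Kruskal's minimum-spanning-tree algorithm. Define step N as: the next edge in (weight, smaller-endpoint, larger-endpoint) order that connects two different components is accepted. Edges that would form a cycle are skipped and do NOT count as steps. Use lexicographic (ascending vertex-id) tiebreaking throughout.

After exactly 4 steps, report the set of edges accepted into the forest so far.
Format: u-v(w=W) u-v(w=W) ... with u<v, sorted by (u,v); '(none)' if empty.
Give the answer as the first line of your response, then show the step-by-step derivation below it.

0-1(w=6) 0-2(w=10) 2-5(w=7) 2-6(w=7)

step 1: add edge 0-1 (w=6); MST = {0-1(w=6)}
step 2: add edge 2-5 (w=7); MST = {0-1(w=6) 2-5(w=7)}
step 3: add edge 2-6 (w=7); MST = {0-1(w=6) 2-5(w=7) 2-6(w=7)}
step 4: add edge 0-2 (w=10); MST = {0-1(w=6) 0-2(w=10) 2-5(w=7) 2-6(w=7)}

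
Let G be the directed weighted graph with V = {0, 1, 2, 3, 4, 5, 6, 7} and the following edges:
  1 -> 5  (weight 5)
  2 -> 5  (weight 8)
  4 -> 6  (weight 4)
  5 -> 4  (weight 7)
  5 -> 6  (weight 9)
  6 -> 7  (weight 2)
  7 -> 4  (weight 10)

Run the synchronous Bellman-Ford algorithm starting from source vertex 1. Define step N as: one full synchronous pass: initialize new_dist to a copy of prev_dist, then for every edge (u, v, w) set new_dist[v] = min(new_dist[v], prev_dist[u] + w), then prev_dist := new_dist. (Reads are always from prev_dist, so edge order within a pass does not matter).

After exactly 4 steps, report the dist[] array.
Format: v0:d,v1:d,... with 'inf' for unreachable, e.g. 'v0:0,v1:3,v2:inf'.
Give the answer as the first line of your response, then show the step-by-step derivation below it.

v0:inf,v1:0,v2:inf,v3:inf,v4:12,v5:5,v6:14,v7:16

step 1: dist = v0:inf,v1:0,v2:inf,v3:inf,v4:inf,v5:5,v6:inf,v7:inf
step 2: dist = v0:inf,v1:0,v2:inf,v3:inf,v4:12,v5:5,v6:14,v7:inf
step 3: dist = v0:inf,v1:0,v2:inf,v3:inf,v4:12,v5:5,v6:14,v7:16
step 4: dist = v0:inf,v1:0,v2:inf,v3:inf,v4:12,v5:5,v6:14,v7:16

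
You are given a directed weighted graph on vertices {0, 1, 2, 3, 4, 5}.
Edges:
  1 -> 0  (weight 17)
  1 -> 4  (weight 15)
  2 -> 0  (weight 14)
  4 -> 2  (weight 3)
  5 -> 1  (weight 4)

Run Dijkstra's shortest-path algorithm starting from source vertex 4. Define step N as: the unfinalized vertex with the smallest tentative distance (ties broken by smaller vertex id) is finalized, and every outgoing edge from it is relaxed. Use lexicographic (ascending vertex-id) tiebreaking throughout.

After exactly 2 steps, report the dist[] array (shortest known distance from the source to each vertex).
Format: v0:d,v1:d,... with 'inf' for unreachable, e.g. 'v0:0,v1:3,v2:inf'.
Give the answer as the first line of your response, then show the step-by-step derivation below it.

v0:17,v1:inf,v2:3,v3:inf,v4:0,v5:inf

step 1: dist = v0:inf,v1:inf,v2:3,v3:inf,v4:0,v5:inf
step 2: dist = v0:17,v1:inf,v2:3,v3:inf,v4:0,v5:inf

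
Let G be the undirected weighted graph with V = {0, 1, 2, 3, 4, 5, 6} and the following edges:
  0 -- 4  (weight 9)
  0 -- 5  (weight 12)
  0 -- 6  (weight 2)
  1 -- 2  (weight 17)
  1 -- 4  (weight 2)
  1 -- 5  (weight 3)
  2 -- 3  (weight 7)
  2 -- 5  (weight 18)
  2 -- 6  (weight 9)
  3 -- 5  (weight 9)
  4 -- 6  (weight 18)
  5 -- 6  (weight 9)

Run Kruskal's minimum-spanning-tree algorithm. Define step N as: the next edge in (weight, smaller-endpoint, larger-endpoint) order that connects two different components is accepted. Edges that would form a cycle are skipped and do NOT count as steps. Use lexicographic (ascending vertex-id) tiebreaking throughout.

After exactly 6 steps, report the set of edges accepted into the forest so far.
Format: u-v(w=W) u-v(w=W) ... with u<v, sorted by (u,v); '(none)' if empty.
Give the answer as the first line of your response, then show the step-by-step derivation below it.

0-4(w=9) 0-6(w=2) 1-4(w=2) 1-5(w=3) 2-3(w=7) 2-6(w=9)

step 1: add edge 0-6 (w=2); MST = {0-6(w=2)}
step 2: add edge 1-4 (w=2); MST = {0-6(w=2) 1-4(w=2)}
step 3: add edge 1-5 (w=3); MST = {0-6(w=2) 1-4(w=2) 1-5(w=3)}
step 4: add edge 2-3 (w=7); MST = {0-6(w=2) 1-4(w=2) 1-5(w=3) 2-3(w=7)}
step 5: add edge 0-4 (w=9); MST = {0-4(w=9) 0-6(w=2) 1-4(w=2) 1-5(w=3) 2-3(w=7)}
step 6: add edge 2-6 (w=9); MST = {0-4(w=9) 0-6(w=2) 1-4(w=2) 1-5(w=3) 2-3(w=7) 2-6(w=9)}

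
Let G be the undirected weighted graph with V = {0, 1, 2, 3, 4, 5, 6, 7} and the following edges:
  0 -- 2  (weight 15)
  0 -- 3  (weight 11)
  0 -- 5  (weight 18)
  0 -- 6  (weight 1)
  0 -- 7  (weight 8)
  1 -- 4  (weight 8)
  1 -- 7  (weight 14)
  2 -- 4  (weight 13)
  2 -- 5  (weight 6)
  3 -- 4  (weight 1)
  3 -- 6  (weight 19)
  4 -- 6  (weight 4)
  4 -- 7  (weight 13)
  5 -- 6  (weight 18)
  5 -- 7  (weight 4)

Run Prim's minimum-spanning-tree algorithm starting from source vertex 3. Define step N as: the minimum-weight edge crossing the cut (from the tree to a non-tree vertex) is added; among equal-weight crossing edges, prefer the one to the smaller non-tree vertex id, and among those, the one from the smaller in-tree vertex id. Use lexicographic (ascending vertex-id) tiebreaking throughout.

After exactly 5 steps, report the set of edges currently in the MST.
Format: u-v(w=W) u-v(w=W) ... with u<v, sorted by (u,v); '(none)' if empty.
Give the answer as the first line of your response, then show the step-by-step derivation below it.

0-6(w=1) 0-7(w=8) 1-4(w=8) 3-4(w=1) 4-6(w=4)

step 1: add edge 3-4 (w=1); MST = {3-4(w=1)}
step 2: add edge 4-6 (w=4); MST = {3-4(w=1) 4-6(w=4)}
step 3: add edge 0-6 (w=1); MST = {0-6(w=1) 3-4(w=1) 4-6(w=4)}
step 4: add edge 1-4 (w=8); MST = {0-6(w=1) 1-4(w=8) 3-4(w=1) 4-6(w=4)}
step 5: add edge 0-7 (w=8); MST = {0-6(w=1) 0-7(w=8) 1-4(w=8) 3-4(w=1) 4-6(w=4)}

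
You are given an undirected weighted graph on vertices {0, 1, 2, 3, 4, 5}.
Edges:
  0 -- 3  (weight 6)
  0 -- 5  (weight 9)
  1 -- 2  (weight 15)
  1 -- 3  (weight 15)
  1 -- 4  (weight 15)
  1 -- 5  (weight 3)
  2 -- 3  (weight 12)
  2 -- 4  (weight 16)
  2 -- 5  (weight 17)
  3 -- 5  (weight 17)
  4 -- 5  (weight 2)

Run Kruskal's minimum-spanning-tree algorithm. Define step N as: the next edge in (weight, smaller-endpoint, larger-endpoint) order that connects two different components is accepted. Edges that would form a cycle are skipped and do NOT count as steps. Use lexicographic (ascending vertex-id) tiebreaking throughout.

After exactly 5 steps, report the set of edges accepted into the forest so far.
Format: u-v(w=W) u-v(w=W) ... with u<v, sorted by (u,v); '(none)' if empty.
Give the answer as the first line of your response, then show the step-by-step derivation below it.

0-3(w=6) 0-5(w=9) 1-5(w=3) 2-3(w=12) 4-5(w=2)

step 1: add edge 4-5 (w=2); MST = {4-5(w=2)}
step 2: add edge 1-5 (w=3); MST = {1-5(w=3) 4-5(w=2)}
step 3: add edge 0-3 (w=6); MST = {0-3(w=6) 1-5(w=3) 4-5(w=2)}
step 4: add edge 0-5 (w=9); MST = {0-3(w=6) 0-5(w=9) 1-5(w=3) 4-5(w=2)}
step 5: add edge 2-3 (w=12); MST = {0-3(w=6) 0-5(w=9) 1-5(w=3) 2-3(w=12) 4-5(w=2)}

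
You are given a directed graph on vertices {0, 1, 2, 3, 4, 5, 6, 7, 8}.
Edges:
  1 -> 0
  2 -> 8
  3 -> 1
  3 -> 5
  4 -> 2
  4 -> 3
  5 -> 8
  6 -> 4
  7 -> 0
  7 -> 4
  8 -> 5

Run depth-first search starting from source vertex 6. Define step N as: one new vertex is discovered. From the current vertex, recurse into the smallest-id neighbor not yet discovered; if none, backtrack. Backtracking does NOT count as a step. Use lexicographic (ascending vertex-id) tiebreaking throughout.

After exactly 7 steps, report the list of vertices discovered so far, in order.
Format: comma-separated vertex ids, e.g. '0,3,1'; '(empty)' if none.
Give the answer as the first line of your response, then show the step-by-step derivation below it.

6,4,2,8,5,3,1

step 1: discover 6; path=6; order=6
step 2: discover 4; path=6>4; order=6,4
step 3: discover 2; path=6>4>2; order=6,4,2
step 4: discover 8; path=6>4>2>8; order=6,4,2,8
step 5: discover 5; path=6>4>2>8>5; order=6,4,2,8,5
step 6: discover 3; path=6>4>3; order=6,4,2,8,5,3
step 7: discover 1; path=6>4>3>1; order=6,4,2,8,5,3,1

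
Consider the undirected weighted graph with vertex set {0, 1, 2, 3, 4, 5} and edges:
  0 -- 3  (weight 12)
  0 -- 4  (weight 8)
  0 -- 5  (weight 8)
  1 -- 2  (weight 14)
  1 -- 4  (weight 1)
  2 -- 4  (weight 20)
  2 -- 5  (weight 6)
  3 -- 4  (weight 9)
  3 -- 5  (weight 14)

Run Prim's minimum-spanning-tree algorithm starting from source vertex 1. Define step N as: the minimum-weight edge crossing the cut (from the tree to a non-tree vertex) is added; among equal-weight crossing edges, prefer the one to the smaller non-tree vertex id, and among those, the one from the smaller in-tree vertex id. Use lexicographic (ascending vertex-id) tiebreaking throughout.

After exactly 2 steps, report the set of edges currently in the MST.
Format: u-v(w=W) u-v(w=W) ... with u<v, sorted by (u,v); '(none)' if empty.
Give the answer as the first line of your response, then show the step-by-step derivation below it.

0-4(w=8) 1-4(w=1)

step 1: add edge 1-4 (w=1); MST = {1-4(w=1)}
step 2: add edge 0-4 (w=8); MST = {0-4(w=8) 1-4(w=1)}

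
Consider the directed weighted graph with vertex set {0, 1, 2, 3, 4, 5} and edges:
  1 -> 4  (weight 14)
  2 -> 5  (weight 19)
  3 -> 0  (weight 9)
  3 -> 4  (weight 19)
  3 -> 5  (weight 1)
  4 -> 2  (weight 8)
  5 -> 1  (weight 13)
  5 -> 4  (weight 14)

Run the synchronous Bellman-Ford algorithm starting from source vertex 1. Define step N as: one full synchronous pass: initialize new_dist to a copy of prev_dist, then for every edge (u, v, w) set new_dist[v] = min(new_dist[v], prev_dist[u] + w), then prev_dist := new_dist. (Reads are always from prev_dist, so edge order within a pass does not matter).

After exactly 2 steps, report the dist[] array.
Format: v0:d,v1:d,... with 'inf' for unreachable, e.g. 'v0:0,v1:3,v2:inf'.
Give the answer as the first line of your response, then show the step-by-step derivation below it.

v0:inf,v1:0,v2:22,v3:inf,v4:14,v5:inf

step 1: dist = v0:inf,v1:0,v2:inf,v3:inf,v4:14,v5:inf
step 2: dist = v0:inf,v1:0,v2:22,v3:inf,v4:14,v5:inf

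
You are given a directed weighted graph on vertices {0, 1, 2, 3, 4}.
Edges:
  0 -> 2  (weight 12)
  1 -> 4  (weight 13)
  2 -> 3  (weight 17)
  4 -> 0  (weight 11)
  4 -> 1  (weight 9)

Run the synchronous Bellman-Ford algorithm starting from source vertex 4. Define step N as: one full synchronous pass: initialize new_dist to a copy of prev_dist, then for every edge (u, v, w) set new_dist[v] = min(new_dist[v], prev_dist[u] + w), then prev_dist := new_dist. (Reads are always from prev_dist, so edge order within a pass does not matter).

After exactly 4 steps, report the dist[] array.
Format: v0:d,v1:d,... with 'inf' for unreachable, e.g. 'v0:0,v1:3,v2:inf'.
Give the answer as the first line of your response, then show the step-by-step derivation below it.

v0:11,v1:9,v2:23,v3:40,v4:0

step 1: dist = v0:11,v1:9,v2:inf,v3:inf,v4:0
step 2: dist = v0:11,v1:9,v2:23,v3:inf,v4:0
step 3: dist = v0:11,v1:9,v2:23,v3:40,v4:0
step 4: dist = v0:11,v1:9,v2:23,v3:40,v4:0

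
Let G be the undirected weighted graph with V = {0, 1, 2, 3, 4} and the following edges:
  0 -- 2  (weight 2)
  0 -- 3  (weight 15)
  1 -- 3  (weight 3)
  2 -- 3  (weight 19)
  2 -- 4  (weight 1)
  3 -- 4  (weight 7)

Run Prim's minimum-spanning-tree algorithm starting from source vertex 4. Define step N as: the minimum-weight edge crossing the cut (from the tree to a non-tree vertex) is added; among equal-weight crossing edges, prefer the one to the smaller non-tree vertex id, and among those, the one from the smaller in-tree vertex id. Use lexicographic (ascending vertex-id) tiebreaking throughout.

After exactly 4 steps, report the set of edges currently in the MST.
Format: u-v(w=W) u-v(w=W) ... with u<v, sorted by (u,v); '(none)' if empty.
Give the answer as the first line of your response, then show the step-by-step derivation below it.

0-2(w=2) 1-3(w=3) 2-4(w=1) 3-4(w=7)

step 1: add edge 2-4 (w=1); MST = {2-4(w=1)}
step 2: add edge 0-2 (w=2); MST = {0-2(w=2) 2-4(w=1)}
step 3: add edge 3-4 (w=7); MST = {0-2(w=2) 2-4(w=1) 3-4(w=7)}
step 4: add edge 1-3 (w=3); MST = {0-2(w=2) 1-3(w=3) 2-4(w=1) 3-4(w=7)}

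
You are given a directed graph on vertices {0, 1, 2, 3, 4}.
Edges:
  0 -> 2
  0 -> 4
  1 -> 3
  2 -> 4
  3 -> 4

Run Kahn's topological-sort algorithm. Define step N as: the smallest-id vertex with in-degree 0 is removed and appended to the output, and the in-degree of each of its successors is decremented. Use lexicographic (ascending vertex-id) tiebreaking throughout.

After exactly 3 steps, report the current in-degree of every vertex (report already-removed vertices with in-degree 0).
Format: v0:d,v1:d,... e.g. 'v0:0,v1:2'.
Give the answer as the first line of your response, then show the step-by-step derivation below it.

v0:0,v1:0,v2:0,v3:0,v4:1

step 1: output 0; order=[0]; indeg=(0,0,0,1,2)
step 2: output 1; order=[0,1]; indeg=(0,0,0,0,2)
step 3: output 2; order=[0,1,2]; indeg=(0,0,0,0,1)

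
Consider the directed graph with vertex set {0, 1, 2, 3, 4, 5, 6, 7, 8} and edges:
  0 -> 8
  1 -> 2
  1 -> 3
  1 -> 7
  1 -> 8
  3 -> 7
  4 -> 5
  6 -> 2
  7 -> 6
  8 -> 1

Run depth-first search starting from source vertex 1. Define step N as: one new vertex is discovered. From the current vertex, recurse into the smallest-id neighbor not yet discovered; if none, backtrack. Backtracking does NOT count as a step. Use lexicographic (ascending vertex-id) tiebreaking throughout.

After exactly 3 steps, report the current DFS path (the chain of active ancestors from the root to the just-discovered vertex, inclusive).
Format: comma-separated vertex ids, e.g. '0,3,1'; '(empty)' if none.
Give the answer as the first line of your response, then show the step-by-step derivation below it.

1,3

step 1: discover 1; path=1; order=1
step 2: discover 2; path=1>2; order=1,2
step 3: discover 3; path=1>3; order=1,2,3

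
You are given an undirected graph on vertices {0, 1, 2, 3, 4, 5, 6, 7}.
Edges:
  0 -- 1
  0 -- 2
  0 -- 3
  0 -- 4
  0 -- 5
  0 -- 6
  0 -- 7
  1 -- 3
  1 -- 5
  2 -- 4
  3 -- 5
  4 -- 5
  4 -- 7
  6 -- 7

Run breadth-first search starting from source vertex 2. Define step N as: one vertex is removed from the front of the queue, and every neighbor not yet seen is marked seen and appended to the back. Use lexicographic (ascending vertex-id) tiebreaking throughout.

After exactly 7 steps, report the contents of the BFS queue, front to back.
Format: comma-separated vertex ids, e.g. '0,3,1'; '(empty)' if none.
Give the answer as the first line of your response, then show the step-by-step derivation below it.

7

step 1: dequeue 2; queue=[0,4]; order=2
step 2: dequeue 0; queue=[4,1,3,5,6,7]; order=2,0
step 3: dequeue 4; queue=[1,3,5,6,7]; order=2,0,4
step 4: dequeue 1; queue=[3,5,6,7]; order=2,0,4,1
step 5: dequeue 3; queue=[5,6,7]; order=2,0,4,1,3
step 6: dequeue 5; queue=[6,7]; order=2,0,4,1,3,5
step 7: dequeue 6; queue=[7]; order=2,0,4,1,3,5,6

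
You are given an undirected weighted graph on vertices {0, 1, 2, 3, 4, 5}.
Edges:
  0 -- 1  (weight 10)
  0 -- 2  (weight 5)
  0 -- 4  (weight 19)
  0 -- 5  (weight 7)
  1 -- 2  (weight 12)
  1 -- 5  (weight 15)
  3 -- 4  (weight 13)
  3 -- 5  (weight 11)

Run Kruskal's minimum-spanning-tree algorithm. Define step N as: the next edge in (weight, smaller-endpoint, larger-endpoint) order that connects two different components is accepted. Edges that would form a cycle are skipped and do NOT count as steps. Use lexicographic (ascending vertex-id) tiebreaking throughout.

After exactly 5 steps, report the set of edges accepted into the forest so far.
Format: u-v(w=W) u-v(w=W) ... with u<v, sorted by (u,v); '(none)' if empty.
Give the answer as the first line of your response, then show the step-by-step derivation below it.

0-1(w=10) 0-2(w=5) 0-5(w=7) 3-4(w=13) 3-5(w=11)

step 1: add edge 0-2 (w=5); MST = {0-2(w=5)}
step 2: add edge 0-5 (w=7); MST = {0-2(w=5) 0-5(w=7)}
step 3: add edge 0-1 (w=10); MST = {0-1(w=10) 0-2(w=5) 0-5(w=7)}
step 4: add edge 3-5 (w=11); MST = {0-1(w=10) 0-2(w=5) 0-5(w=7) 3-5(w=11)}
step 5: add edge 3-4 (w=13); MST = {0-1(w=10) 0-2(w=5) 0-5(w=7) 3-4(w=13) 3-5(w=11)}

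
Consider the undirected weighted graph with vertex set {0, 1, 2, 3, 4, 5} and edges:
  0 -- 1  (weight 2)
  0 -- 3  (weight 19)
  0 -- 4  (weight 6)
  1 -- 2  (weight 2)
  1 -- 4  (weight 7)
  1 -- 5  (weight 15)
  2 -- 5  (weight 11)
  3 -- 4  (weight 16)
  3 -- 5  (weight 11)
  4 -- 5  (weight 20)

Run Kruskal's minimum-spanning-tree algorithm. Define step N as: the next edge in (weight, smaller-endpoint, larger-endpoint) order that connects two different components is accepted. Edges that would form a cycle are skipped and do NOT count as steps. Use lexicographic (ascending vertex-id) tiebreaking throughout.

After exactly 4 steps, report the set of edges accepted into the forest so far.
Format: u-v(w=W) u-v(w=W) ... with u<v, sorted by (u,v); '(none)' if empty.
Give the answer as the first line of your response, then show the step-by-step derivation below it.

0-1(w=2) 0-4(w=6) 1-2(w=2) 2-5(w=11)

step 1: add edge 0-1 (w=2); MST = {0-1(w=2)}
step 2: add edge 1-2 (w=2); MST = {0-1(w=2) 1-2(w=2)}
step 3: add edge 0-4 (w=6); MST = {0-1(w=2) 0-4(w=6) 1-2(w=2)}
step 4: add edge 2-5 (w=11); MST = {0-1(w=2) 0-4(w=6) 1-2(w=2) 2-5(w=11)}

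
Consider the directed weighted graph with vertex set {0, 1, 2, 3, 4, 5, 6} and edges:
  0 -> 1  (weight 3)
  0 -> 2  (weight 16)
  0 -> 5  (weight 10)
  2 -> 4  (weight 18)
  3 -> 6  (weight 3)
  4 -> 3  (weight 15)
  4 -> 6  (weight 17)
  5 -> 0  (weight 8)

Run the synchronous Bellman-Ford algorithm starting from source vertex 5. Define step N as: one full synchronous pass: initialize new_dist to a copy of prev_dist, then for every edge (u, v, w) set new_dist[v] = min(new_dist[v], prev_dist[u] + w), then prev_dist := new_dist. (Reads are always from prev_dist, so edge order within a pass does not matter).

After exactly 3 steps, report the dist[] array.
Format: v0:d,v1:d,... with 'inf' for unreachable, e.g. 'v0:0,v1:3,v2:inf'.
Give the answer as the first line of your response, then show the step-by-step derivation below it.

v0:8,v1:11,v2:24,v3:inf,v4:42,v5:0,v6:inf

step 1: dist = v0:8,v1:inf,v2:inf,v3:inf,v4:inf,v5:0,v6:inf
step 2: dist = v0:8,v1:11,v2:24,v3:inf,v4:inf,v5:0,v6:inf
step 3: dist = v0:8,v1:11,v2:24,v3:inf,v4:42,v5:0,v6:inf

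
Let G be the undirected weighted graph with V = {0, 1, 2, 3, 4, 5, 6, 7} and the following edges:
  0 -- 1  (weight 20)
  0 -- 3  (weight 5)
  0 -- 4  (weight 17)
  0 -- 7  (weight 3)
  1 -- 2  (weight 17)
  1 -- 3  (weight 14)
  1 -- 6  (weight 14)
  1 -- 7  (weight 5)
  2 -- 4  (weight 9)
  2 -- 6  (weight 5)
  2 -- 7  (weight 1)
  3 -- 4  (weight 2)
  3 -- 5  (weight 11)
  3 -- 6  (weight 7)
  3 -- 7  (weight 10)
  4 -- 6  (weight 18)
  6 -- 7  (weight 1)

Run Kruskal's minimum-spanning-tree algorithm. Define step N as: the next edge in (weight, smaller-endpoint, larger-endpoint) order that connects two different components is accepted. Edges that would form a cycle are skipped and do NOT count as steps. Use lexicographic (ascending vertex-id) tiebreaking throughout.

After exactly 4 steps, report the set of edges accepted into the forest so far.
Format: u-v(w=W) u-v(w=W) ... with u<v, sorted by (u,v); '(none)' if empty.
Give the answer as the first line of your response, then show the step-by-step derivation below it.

0-7(w=3) 2-7(w=1) 3-4(w=2) 6-7(w=1)

step 1: add edge 2-7 (w=1); MST = {2-7(w=1)}
step 2: add edge 6-7 (w=1); MST = {2-7(w=1) 6-7(w=1)}
step 3: add edge 3-4 (w=2); MST = {2-7(w=1) 3-4(w=2) 6-7(w=1)}
step 4: add edge 0-7 (w=3); MST = {0-7(w=3) 2-7(w=1) 3-4(w=2) 6-7(w=1)}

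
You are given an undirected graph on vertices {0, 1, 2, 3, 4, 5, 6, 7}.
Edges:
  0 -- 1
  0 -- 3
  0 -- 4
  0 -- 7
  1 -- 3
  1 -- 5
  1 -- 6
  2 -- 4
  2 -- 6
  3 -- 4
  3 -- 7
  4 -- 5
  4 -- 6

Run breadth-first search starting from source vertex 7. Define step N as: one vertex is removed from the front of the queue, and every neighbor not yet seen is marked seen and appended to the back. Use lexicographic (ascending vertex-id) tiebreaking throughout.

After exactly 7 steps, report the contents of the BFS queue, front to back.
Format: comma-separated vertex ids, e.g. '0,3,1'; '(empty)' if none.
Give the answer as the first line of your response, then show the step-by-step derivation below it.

2

step 1: dequeue 7; queue=[0,3]; order=7
step 2: dequeue 0; queue=[3,1,4]; order=7,0
step 3: dequeue 3; queue=[1,4]; order=7,0,3
step 4: dequeue 1; queue=[4,5,6]; order=7,0,3,1
step 5: dequeue 4; queue=[5,6,2]; order=7,0,3,1,4
step 6: dequeue 5; queue=[6,2]; order=7,0,3,1,4,5
step 7: dequeue 6; queue=[2]; order=7,0,3,1,4,5,6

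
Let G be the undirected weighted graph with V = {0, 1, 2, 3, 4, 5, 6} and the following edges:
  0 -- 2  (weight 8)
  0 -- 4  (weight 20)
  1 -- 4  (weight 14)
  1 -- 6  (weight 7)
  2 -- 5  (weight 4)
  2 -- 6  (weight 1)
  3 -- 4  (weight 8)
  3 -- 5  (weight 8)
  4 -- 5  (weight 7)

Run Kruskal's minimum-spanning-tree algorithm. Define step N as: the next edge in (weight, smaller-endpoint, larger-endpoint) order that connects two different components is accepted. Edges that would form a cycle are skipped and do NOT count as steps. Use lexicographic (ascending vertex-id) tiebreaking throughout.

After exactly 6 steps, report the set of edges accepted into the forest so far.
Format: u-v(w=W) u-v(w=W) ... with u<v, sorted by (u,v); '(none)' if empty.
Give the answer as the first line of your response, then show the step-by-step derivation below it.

0-2(w=8) 1-6(w=7) 2-5(w=4) 2-6(w=1) 3-4(w=8) 4-5(w=7)

step 1: add edge 2-6 (w=1); MST = {2-6(w=1)}
step 2: add edge 2-5 (w=4); MST = {2-5(w=4) 2-6(w=1)}
step 3: add edge 1-6 (w=7); MST = {1-6(w=7) 2-5(w=4) 2-6(w=1)}
step 4: add edge 4-5 (w=7); MST = {1-6(w=7) 2-5(w=4) 2-6(w=1) 4-5(w=7)}
step 5: add edge 0-2 (w=8); MST = {0-2(w=8) 1-6(w=7) 2-5(w=4) 2-6(w=1) 4-5(w=7)}
step 6: add edge 3-4 (w=8); MST = {0-2(w=8) 1-6(w=7) 2-5(w=4) 2-6(w=1) 3-4(w=8) 4-5(w=7)}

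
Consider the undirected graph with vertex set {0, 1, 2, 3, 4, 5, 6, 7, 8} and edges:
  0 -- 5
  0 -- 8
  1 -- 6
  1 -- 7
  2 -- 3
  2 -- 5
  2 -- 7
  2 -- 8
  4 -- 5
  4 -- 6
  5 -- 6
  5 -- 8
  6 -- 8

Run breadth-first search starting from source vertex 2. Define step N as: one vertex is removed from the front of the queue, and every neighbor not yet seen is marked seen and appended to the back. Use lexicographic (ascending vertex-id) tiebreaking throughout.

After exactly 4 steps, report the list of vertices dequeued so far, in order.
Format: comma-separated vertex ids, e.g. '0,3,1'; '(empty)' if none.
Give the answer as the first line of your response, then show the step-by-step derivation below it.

2,3,5,7

step 1: dequeue 2; queue=[3,5,7,8]; order=2
step 2: dequeue 3; queue=[5,7,8]; order=2,3
step 3: dequeue 5; queue=[7,8,0,4,6]; order=2,3,5
step 4: dequeue 7; queue=[8,0,4,6,1]; order=2,3,5,7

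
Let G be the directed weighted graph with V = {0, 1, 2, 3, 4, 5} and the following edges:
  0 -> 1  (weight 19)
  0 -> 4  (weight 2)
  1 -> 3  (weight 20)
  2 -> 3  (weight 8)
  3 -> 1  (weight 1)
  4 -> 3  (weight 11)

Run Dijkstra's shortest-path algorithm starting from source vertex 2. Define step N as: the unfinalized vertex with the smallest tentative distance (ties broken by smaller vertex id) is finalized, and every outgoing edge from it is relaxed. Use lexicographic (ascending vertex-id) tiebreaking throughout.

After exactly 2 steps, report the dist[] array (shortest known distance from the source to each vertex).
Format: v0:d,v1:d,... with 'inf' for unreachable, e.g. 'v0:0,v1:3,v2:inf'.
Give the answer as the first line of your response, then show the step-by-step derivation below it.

v0:inf,v1:9,v2:0,v3:8,v4:inf,v5:inf

step 1: dist = v0:inf,v1:inf,v2:0,v3:8,v4:inf,v5:inf
step 2: dist = v0:inf,v1:9,v2:0,v3:8,v4:inf,v5:inf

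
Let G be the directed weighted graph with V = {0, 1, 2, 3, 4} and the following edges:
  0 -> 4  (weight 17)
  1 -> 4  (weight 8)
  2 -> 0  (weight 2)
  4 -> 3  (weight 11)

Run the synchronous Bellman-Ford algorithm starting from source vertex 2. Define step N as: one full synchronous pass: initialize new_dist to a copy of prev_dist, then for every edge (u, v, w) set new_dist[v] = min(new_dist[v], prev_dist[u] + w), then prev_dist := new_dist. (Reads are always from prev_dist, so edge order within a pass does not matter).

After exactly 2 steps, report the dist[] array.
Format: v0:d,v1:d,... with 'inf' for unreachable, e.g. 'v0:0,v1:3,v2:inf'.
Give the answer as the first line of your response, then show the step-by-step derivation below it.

v0:2,v1:inf,v2:0,v3:inf,v4:19

step 1: dist = v0:2,v1:inf,v2:0,v3:inf,v4:inf
step 2: dist = v0:2,v1:inf,v2:0,v3:inf,v4:19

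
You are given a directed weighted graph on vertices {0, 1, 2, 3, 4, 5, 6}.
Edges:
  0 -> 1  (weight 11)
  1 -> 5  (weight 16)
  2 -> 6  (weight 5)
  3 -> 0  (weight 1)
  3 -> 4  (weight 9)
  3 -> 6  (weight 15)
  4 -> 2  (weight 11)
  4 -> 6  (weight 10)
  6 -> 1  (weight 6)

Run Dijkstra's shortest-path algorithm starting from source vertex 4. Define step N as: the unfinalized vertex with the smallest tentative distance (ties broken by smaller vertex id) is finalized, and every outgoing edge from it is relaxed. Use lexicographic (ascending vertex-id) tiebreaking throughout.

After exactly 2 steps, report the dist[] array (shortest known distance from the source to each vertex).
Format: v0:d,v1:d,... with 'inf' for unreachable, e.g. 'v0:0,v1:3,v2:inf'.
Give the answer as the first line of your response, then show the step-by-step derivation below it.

v0:inf,v1:16,v2:11,v3:inf,v4:0,v5:inf,v6:10

step 1: dist = v0:inf,v1:inf,v2:11,v3:inf,v4:0,v5:inf,v6:10
step 2: dist = v0:inf,v1:16,v2:11,v3:inf,v4:0,v5:inf,v6:10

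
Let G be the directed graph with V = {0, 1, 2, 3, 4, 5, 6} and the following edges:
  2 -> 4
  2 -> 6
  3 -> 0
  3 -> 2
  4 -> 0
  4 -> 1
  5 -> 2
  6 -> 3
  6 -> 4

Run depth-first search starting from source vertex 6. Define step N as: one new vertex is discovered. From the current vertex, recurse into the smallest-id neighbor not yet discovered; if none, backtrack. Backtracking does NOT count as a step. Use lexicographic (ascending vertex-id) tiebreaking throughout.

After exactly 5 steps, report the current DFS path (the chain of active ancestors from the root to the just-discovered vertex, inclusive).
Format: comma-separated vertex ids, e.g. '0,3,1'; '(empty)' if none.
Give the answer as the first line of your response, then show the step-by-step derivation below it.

6,3,2,4

step 1: discover 6; path=6; order=6
step 2: discover 3; path=6>3; order=6,3
step 3: discover 0; path=6>3>0; order=6,3,0
step 4: discover 2; path=6>3>2; order=6,3,0,2
step 5: discover 4; path=6>3>2>4; order=6,3,0,2,4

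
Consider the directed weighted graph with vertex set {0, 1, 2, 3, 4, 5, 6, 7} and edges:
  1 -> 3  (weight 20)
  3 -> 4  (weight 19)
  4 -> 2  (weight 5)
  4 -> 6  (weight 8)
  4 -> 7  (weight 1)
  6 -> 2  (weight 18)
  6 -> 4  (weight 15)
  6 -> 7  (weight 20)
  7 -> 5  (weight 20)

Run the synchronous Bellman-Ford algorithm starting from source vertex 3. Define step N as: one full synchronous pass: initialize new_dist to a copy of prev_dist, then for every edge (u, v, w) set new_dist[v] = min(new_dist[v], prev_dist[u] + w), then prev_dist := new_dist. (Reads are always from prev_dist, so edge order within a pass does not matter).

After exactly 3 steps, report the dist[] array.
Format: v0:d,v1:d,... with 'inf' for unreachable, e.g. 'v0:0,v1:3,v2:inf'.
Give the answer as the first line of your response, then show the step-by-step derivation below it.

v0:inf,v1:inf,v2:24,v3:0,v4:19,v5:40,v6:27,v7:20

step 1: dist = v0:inf,v1:inf,v2:inf,v3:0,v4:19,v5:inf,v6:inf,v7:inf
step 2: dist = v0:inf,v1:inf,v2:24,v3:0,v4:19,v5:inf,v6:27,v7:20
step 3: dist = v0:inf,v1:inf,v2:24,v3:0,v4:19,v5:40,v6:27,v7:20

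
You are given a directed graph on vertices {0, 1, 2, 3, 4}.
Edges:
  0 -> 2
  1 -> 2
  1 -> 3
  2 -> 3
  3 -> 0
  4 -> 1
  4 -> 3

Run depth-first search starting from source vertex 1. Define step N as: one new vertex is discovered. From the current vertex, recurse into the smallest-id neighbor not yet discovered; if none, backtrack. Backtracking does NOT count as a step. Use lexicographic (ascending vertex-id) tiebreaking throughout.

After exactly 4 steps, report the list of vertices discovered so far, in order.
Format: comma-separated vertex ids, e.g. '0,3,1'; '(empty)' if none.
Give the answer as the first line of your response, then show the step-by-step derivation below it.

1,2,3,0

step 1: discover 1; path=1; order=1
step 2: discover 2; path=1>2; order=1,2
step 3: discover 3; path=1>2>3; order=1,2,3
step 4: discover 0; path=1>2>3>0; order=1,2,3,0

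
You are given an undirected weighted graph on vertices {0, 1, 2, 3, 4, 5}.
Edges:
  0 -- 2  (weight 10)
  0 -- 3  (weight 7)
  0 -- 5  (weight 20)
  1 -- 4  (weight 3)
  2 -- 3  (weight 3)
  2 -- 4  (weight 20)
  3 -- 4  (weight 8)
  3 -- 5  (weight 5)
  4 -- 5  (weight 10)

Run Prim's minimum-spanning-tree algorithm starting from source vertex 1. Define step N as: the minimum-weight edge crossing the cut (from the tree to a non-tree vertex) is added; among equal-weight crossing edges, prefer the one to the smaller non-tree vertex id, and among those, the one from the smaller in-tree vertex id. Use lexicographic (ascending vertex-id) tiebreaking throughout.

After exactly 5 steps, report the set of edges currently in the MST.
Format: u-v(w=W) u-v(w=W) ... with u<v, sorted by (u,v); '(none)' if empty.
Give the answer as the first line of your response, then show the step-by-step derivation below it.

0-3(w=7) 1-4(w=3) 2-3(w=3) 3-4(w=8) 3-5(w=5)

step 1: add edge 1-4 (w=3); MST = {1-4(w=3)}
step 2: add edge 3-4 (w=8); MST = {1-4(w=3) 3-4(w=8)}
step 3: add edge 2-3 (w=3); MST = {1-4(w=3) 2-3(w=3) 3-4(w=8)}
step 4: add edge 3-5 (w=5); MST = {1-4(w=3) 2-3(w=3) 3-4(w=8) 3-5(w=5)}
step 5: add edge 0-3 (w=7); MST = {0-3(w=7) 1-4(w=3) 2-3(w=3) 3-4(w=8) 3-5(w=5)}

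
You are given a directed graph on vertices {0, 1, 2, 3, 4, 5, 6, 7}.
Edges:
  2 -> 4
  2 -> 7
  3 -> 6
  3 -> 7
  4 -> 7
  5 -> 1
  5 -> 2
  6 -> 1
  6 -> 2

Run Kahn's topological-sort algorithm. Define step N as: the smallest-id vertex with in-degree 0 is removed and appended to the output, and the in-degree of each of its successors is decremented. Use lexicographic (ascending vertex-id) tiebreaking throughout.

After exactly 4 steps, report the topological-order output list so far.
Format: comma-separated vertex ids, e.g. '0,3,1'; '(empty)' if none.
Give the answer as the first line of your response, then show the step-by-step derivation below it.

0,3,5,6

step 1: output 0; order=[0]; indeg=(0,2,2,0,1,0,1,3)
step 2: output 3; order=[0,3]; indeg=(0,2,2,0,1,0,0,2)
step 3: output 5; order=[0,3,5]; indeg=(0,1,1,0,1,0,0,2)
step 4: output 6; order=[0,3,5,6]; indeg=(0,0,0,0,1,0,0,2)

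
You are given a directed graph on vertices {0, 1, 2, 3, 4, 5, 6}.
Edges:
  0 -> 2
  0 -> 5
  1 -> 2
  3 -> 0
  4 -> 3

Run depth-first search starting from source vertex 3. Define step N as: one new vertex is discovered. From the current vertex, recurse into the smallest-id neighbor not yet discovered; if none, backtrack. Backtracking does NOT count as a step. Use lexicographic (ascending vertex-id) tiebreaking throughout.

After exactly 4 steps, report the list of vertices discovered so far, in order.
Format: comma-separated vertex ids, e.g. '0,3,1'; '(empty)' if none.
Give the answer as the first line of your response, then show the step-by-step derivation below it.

3,0,2,5

step 1: discover 3; path=3; order=3
step 2: discover 0; path=3>0; order=3,0
step 3: discover 2; path=3>0>2; order=3,0,2
step 4: discover 5; path=3>0>5; order=3,0,2,5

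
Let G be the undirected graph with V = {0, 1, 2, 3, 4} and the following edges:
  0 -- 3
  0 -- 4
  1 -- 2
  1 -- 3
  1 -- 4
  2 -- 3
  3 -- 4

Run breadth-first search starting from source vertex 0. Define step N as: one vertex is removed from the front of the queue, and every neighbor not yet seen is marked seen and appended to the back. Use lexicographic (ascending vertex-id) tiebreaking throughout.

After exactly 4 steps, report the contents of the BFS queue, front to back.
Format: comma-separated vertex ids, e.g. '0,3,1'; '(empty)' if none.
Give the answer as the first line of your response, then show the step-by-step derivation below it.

2

step 1: dequeue 0; queue=[3,4]; order=0
step 2: dequeue 3; queue=[4,1,2]; order=0,3
step 3: dequeue 4; queue=[1,2]; order=0,3,4
step 4: dequeue 1; queue=[2]; order=0,3,4,1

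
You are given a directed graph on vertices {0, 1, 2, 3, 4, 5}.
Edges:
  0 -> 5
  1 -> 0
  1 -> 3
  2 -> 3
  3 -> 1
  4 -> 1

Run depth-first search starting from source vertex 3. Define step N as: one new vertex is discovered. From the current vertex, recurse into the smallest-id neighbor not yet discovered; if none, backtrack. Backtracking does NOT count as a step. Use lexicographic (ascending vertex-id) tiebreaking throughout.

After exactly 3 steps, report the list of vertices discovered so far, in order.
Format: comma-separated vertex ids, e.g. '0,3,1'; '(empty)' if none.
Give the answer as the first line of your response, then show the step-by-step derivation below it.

3,1,0

step 1: discover 3; path=3; order=3
step 2: discover 1; path=3>1; order=3,1
step 3: discover 0; path=3>1>0; order=3,1,0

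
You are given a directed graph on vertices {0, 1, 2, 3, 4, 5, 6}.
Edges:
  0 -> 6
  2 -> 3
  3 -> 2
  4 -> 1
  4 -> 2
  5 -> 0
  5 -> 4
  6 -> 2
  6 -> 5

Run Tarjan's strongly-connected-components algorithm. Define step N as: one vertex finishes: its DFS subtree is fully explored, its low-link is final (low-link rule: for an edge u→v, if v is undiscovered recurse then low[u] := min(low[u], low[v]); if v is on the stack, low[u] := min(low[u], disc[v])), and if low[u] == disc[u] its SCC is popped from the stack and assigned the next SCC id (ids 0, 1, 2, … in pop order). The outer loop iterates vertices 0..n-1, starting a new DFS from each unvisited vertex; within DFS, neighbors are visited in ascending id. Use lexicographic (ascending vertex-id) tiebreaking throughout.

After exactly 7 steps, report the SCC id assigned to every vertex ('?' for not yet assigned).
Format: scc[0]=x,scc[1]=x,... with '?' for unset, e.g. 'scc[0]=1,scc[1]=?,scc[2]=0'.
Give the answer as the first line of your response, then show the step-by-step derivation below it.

scc[0]=3,scc[1]=1,scc[2]=0,scc[3]=0,scc[4]=2,scc[5]=3,scc[6]=3

step 1: low=(low[0]=0,low[1]=?,low[2]=2,low[3]=2,low[4]=?,low[5]=?,low[6]=1); scc=(scc[0]=?,scc[1]=?,scc[2]=?,scc[3]=?,scc[4]=?,scc[5]=?,scc[6]=?)
step 2: low=(low[0]=0,low[1]=?,low[2]=2,low[3]=2,low[4]=?,low[5]=?,low[6]=1); scc=(scc[0]=?,scc[1]=?,scc[2]=0,scc[3]=0,scc[4]=?,scc[5]=?,scc[6]=?)
step 3: low=(low[0]=0,low[1]=6,low[2]=2,low[3]=2,low[4]=5,low[5]=0,low[6]=1); scc=(scc[0]=?,scc[1]=1,scc[2]=0,scc[3]=0,scc[4]=?,scc[5]=?,scc[6]=?)
step 4: low=(low[0]=0,low[1]=6,low[2]=2,low[3]=2,low[4]=5,low[5]=0,low[6]=1); scc=(scc[0]=?,scc[1]=1,scc[2]=0,scc[3]=0,scc[4]=2,scc[5]=?,scc[6]=?)
step 5: low=(low[0]=0,low[1]=6,low[2]=2,low[3]=2,low[4]=5,low[5]=0,low[6]=1); scc=(scc[0]=?,scc[1]=1,scc[2]=0,scc[3]=0,scc[4]=2,scc[5]=?,scc[6]=?)
step 6: low=(low[0]=0,low[1]=6,low[2]=2,low[3]=2,low[4]=5,low[5]=0,low[6]=0); scc=(scc[0]=?,scc[1]=1,scc[2]=0,scc[3]=0,scc[4]=2,scc[5]=?,scc[6]=?)
step 7: low=(low[0]=0,low[1]=6,low[2]=2,low[3]=2,low[4]=5,low[5]=0,low[6]=0); scc=(scc[0]=3,scc[1]=1,scc[2]=0,scc[3]=0,scc[4]=2,scc[5]=3,scc[6]=3)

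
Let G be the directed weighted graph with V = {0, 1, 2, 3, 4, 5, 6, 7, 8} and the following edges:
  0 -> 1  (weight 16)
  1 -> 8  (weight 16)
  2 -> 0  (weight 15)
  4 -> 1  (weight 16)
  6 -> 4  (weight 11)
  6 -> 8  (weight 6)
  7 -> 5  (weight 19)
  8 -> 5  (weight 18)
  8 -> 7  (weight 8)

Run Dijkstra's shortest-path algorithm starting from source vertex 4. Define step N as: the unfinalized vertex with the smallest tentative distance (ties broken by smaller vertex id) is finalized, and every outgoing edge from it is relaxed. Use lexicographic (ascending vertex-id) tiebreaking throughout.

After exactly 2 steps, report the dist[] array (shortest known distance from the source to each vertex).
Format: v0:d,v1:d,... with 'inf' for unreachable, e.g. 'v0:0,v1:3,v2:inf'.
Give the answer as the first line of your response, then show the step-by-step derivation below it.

v0:inf,v1:16,v2:inf,v3:inf,v4:0,v5:inf,v6:inf,v7:inf,v8:32

step 1: dist = v0:inf,v1:16,v2:inf,v3:inf,v4:0,v5:inf,v6:inf,v7:inf,v8:inf
step 2: dist = v0:inf,v1:16,v2:inf,v3:inf,v4:0,v5:inf,v6:inf,v7:inf,v8:32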